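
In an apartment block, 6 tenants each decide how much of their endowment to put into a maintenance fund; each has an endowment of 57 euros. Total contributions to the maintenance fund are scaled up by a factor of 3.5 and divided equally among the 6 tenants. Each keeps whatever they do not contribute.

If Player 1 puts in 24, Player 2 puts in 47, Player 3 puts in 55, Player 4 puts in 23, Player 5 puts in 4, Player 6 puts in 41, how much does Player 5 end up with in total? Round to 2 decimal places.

166.17 euros

Total contributed: 24 + 47 + 55 + 23 + 4 + 41 = 194.
Each receives 3.5 × 194 / 6 = 113.17 from the maintenance fund.
Player 5 keeps 57 − 4 = 53, so Player 5's payoff is 53 + 113.17 = 166.17.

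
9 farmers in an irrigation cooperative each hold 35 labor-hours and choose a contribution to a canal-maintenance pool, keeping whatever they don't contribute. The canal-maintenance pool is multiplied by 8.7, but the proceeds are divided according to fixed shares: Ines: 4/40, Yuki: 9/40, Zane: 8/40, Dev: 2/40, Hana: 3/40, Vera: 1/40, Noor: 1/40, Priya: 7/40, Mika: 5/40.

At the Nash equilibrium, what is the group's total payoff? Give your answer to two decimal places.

1393.00 labor-hours

A player with share s gets back 8.7·s per unit contributed, so full contribution is dominant for anyone with s > 1/8.7 = 0.1149 and zero contribution is dominant for anyone below.
Yuki, Zane, Priya and Mika clear that bar, contributing 35 each; the remaining 5 contribute 0. Total contributed: 140.
The canal-maintenance pool pays out 8.7 × 140 = 1218.00 in total (split across the unequal shares, but the aggregate is all that matters for the group sum).
The 5 free-riders keep 35 each, adding 175. Group total = 175 + 1218.00 = 1393.00.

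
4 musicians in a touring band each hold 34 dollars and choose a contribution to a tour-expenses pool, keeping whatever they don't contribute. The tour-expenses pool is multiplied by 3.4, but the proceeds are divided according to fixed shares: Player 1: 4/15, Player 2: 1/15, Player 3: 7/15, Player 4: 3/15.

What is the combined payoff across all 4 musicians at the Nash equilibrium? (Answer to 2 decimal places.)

217.60 dollars

Each unit j contributes comes back to j as 3.4 × (j's share), so j prefers to contribute only if that share exceeds 1/3.4 = 0.2941; otherwise keeping the unit dominates.
Only Player 3 (7/15) clears that bar, contributing 34; the remaining 3 contribute 0. Total contributed: 34.
The tour-expenses pool pays out 3.4 × 34 = 115.60 in total (split across the unequal shares, but the aggregate is all that matters for the group sum).
The 3 free-riders keep 34 each, adding 102. Group total = 102 + 115.60 = 217.60.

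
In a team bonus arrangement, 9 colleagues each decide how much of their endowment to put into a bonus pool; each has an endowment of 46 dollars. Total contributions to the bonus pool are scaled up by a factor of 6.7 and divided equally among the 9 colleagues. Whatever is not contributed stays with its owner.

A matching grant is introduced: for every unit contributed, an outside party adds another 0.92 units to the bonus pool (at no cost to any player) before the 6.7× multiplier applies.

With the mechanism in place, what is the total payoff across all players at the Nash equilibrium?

With the mechanism, a contributed unit returns 6.7 × 1.92 / 9 = 1.4293 per unit of net cost to the contributor — now above 1 — so contributing fully is weakly dominant for every player.
So the Nash equilibrium is full contribution by all 9; the group earns 6.7 × 1.92 × 414 = 5325.70.

5325.70 dollars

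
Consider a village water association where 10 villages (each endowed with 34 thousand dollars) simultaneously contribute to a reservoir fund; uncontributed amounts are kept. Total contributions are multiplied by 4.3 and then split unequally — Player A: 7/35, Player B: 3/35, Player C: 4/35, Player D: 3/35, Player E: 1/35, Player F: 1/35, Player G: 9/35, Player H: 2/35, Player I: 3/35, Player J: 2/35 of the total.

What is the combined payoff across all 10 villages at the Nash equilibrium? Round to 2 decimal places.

Each unit j contributes comes back to j as 4.3 × (j's share), so j prefers to contribute only if that share exceeds 1/4.3 = 0.2326; otherwise keeping the unit dominates.
Only Player G (9/35) clears that bar, contributing 34; the remaining 9 contribute 0. Total contributed: 34.
The reservoir fund pays out 4.3 × 34 = 146.20 in total (split across the unequal shares, but the aggregate is all that matters for the group sum).
The 9 free-riders keep 34 each, adding 306. Group total = 306 + 146.20 = 452.20.

452.20 thousand dollars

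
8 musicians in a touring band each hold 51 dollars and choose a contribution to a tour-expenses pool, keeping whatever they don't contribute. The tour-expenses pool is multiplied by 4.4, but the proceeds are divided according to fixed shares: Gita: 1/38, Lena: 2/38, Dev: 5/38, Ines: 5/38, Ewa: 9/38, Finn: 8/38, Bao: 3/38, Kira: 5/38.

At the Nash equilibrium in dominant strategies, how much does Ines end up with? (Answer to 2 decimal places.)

For player j, contributing a unit is worthwhile iff 4.4 × (j's share) ≥ 1, i.e. iff j's share is at least 0.2273.
Only Ewa (9/38) clears that bar, contributing 51; the remaining 7 contribute 0. Total contributed: 51.
Ines keeps 51 and receives 4.4 × 51 × 5/38 = 29.53 from the tour-expenses pool, for a payoff of 80.53.

80.53 dollars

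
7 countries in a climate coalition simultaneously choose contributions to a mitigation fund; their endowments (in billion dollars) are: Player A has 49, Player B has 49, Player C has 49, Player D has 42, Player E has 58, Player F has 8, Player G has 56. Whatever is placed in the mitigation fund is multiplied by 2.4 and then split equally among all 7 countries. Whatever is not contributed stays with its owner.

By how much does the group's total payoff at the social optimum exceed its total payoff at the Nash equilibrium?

435.40 billion dollars

The private return per contributed unit is 2.4/7 = 0.3429 < 1 for every player regardless of endowment, so the Nash equilibrium is zero contribution and the group total is Σ E_j = 49 + 49 + 49 + 42 + 58 + 8 + 56 = 311.
Each contributed unit returns 2.400 to the group, so the social optimum is full contribution by everyone: group total = 2.400 × 311 = 746.40.
Efficiency loss = (2.400 − 1) × 311 = 435.40.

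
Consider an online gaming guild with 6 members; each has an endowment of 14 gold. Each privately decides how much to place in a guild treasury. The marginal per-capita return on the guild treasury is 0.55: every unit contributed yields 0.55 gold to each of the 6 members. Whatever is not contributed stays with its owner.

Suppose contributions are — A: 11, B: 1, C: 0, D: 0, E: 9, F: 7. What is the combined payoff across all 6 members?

148.40 gold

Total contributed: 11 + 1 + 0 + 0 + 9 + 7 = 28; total kept: 6 × 14 − 28 = 56.
The guild treasury pays out 0.55 × 6 × 28 = 92.40 in aggregate.
Group total = 56 + 92.40 = 148.40.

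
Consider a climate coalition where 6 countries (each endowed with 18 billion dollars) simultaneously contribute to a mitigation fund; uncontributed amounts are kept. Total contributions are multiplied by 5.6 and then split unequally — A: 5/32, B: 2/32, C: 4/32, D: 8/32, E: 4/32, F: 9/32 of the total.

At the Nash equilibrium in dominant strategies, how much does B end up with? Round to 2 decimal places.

Player j's private return per contributed unit is 5.6 × (j's share). Contributing is weakly dominant for j when that share is at least 1/5.6 = 0.1786, and contributing 0 is dominant otherwise.
D and F clear that bar, contributing 18 each; the remaining 4 contribute 0. Total contributed: 36.
B keeps 18 and receives 5.6 × 36 × 2/32 = 12.60 from the mitigation fund, for a payoff of 30.60.

30.60 billion dollars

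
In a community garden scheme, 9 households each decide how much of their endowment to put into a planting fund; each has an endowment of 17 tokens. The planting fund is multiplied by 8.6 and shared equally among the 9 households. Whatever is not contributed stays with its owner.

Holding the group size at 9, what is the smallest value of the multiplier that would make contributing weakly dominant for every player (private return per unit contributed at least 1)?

9

A contributed unit returns (multiplier)/9 to its contributor.
This reaches 1 exactly when the multiplier is 9.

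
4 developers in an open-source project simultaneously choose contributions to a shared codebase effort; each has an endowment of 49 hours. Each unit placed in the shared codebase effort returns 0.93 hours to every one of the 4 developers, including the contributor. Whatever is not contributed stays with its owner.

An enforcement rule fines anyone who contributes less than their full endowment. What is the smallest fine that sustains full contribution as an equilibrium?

3.43 hours

Given the others contribute fully, the best deviation is to contribute 0 (any partial contribution still incurs the fine and gives up units whose private return 0.93 is below 1).
Deviating from 49 to 0 saves 49 hours but forfeits the deviator's share of the drop in the shared codebase effort: 0.93 × 49 = 45.57.
So the deviation gain is 49 − 45.57 = 3.43, and the fine must be at least 3.43 hours to wipe it out.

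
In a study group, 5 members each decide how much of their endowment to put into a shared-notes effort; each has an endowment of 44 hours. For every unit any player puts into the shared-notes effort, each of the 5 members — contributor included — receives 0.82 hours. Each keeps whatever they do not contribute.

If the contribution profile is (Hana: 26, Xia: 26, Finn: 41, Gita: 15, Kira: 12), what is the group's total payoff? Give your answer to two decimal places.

592.00 hours

Total contributed: 26 + 26 + 41 + 15 + 12 = 120; total kept: 5 × 44 − 120 = 100.
The shared-notes effort pays out 0.82 × 5 × 120 = 492.00 in aggregate.
Group total = 100 + 492.00 = 592.00.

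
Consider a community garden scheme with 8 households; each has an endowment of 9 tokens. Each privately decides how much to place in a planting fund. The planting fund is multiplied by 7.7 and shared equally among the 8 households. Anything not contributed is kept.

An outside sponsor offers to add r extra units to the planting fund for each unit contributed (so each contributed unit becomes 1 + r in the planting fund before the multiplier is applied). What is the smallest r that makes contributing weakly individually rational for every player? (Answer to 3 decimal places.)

0.039

With matching at rate r, one contributed unit becomes (1 + r) in the planting fund and returns 7.7 × (1 + r) / 8 to the contributor.
Setting this equal to 1: 1 + r = 8/7.7 = 1.0390.
So the minimum matching rate is r = 1.0390 − 1 = 0.039.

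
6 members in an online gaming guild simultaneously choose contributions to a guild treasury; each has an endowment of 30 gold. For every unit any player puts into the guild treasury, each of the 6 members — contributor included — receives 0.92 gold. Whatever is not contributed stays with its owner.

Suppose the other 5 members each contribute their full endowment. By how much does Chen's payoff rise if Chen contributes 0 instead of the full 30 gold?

Switching from a contribution of 30 to 0 lets Chen keep an extra 30 gold, but lowers the guild treasury by 30, which costs Chen their own share of that drop: 0.92 × 30 = 27.60.
Net gain = 30 − 27.60 = 2.40. The private return per contributed unit (0.92) is below 1, so free-riding is indeed the best response regardless of what the others do.

2.40 gold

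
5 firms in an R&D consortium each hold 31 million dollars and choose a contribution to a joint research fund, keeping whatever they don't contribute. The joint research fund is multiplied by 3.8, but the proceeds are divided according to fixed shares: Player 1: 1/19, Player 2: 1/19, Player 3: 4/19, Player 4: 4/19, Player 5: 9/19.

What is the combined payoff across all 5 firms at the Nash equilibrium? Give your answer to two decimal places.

A player with share s gets back 3.8·s per unit contributed, so full contribution is dominant for anyone with s > 1/3.8 = 0.2632 and zero contribution is dominant for anyone below.
Player 5 alone (share 9/19) is above the threshold, contributing 31; the remaining 4 contribute 0. Total contributed: 31.
The joint research fund pays out 3.8 × 31 = 117.80 in total (split across the unequal shares, but the aggregate is all that matters for the group sum).
The 4 free-riders keep 31 each, adding 124. Group total = 124 + 117.80 = 241.80.

241.80 million dollars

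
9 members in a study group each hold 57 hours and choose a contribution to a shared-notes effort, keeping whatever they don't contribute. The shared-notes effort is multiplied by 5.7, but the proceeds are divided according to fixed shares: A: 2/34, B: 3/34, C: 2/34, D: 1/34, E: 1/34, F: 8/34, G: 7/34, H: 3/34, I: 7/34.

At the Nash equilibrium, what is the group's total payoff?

A player with share s gets back 5.7·s per unit contributed, so full contribution is dominant for anyone with s > 1/5.7 = 0.1754 and zero contribution is dominant for anyone below.
F, G and I clear that bar, contributing 57 each; the remaining 6 contribute 0. Total contributed: 171.
The shared-notes effort pays out 5.7 × 171 = 974.70 in total (split across the unequal shares, but the aggregate is all that matters for the group sum).
The 6 free-riders keep 57 each, adding 342. Group total = 342 + 974.70 = 1316.70.

1316.70 hours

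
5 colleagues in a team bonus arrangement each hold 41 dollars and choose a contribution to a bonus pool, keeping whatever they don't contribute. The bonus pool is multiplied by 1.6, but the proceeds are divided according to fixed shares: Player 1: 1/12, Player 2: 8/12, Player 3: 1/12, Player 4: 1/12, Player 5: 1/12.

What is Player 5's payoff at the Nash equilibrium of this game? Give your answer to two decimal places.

46.47 dollars

Player j's private return per contributed unit is 1.6 × (j's share). Contributing is weakly dominant for j when that share is at least 1/1.6 = 0.6250, and contributing 0 is dominant otherwise.
Player 2 alone (share 8/12) is above the threshold, contributing 41; the remaining 4 contribute 0. Total contributed: 41.
Player 5 keeps 41 and receives 1.6 × 41 × 1/12 = 5.47 from the bonus pool, for a payoff of 46.47.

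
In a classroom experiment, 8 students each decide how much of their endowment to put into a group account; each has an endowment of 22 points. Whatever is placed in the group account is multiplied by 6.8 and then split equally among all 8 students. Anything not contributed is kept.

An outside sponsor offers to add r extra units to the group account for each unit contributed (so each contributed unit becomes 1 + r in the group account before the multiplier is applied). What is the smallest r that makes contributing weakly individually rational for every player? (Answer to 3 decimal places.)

With matching at rate r, one contributed unit becomes (1 + r) in the group account and returns 6.8 × (1 + r) / 8 to the contributor.
Setting this equal to 1: 1 + r = 8/6.8 = 1.1765.
So the minimum matching rate is r = 1.1765 − 1 = 0.176.

0.176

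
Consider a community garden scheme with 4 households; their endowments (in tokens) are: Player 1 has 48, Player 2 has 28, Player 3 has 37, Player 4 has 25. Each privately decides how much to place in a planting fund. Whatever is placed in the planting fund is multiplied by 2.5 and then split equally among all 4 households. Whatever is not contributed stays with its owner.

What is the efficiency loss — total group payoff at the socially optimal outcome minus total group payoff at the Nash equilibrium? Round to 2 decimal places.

207.00 tokens

The private return per contributed unit is 2.5/4 = 0.6250 < 1 for every player regardless of endowment, so the Nash equilibrium is zero contribution and the group total is Σ E_j = 48 + 28 + 37 + 25 = 138.
Each contributed unit returns 2.500 to the group, so the social optimum is full contribution by everyone: group total = 2.500 × 138 = 345.00.
Efficiency loss = (2.500 − 1) × 138 = 207.00.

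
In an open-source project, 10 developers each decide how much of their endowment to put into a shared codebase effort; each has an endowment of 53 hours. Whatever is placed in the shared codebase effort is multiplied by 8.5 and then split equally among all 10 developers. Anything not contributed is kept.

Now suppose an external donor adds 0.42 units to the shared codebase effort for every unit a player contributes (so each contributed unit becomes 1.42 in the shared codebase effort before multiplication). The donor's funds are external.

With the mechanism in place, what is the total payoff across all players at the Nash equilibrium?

Under the mechanism each unit contributed yields 8.5 × 1.42 / 10 = 1.2070 back to its contributor per unit of net cost, which exceeds 1, making full contribution the dominant choice for everyone.
At the Nash equilibrium everyone contributes 53. Group total payoff = 8.5 × 1.42 × 530 = 6397.10.

6397.10 hours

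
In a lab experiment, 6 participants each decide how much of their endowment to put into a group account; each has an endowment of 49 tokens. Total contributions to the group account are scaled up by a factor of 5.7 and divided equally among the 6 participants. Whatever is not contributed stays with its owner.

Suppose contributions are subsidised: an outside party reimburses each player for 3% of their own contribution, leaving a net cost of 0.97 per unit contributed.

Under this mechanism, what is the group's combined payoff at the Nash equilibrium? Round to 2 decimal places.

With the mechanism, a contributed unit returns (5.7/6) / 0.97 = 0.9794 per unit of net cost — still below 1 — so contributing 0 remains dominant for every player.
Everyone keeps their endowment and the group total is 6 × 49 = 294.

294.00 tokens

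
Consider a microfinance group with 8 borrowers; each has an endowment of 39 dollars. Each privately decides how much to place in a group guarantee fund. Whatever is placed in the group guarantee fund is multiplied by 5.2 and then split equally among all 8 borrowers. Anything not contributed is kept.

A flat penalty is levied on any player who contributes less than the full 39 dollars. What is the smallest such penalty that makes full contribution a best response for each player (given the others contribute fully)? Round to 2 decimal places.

Given the others contribute fully, the best deviation is to contribute 0 (any partial contribution still incurs the fine and gives up units whose private return 0.6500 is below 1).
Deviating from 39 to 0 saves 39 dollars but forfeits the deviator's share of the drop in the group guarantee fund: 5.2/8 × 39 = 25.35.
So the deviation gain is 39 − 25.35 = 13.65, and the fine must be at least 13.65 dollars to wipe it out.

13.65 dollars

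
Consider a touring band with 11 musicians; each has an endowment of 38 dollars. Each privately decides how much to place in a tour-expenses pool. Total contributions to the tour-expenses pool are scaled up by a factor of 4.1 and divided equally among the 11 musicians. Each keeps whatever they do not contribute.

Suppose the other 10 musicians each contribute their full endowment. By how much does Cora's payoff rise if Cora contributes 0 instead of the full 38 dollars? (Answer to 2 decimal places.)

23.84 dollars

Switching from a contribution of 38 to 0 lets Cora keep an extra 38 dollars, but lowers the tour-expenses pool by 38, which costs Cora their own share of that drop: 4.1/11 × 38 = 14.16.
Net gain = 38 − 14.16 = 23.84. The private return per contributed unit (0.3727) is below 1, so free-riding is indeed the best response regardless of what the others do.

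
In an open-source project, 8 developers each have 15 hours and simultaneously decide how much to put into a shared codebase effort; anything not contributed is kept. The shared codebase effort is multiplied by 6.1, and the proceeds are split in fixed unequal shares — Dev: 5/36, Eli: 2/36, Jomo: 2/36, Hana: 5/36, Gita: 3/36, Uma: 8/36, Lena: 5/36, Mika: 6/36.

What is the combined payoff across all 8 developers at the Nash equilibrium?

For player j, contributing a unit is worthwhile iff 6.1 × (j's share) ≥ 1, i.e. iff j's share is at least 0.1639.
Uma and Mika clear that bar, contributing 15 each; the remaining 6 contribute 0. Total contributed: 30.
The shared codebase effort pays out 6.1 × 30 = 183.00 in total (split across the unequal shares, but the aggregate is all that matters for the group sum).
The 6 free-riders keep 15 each, adding 90. Group total = 90 + 183.00 = 273.00.

273.00 hours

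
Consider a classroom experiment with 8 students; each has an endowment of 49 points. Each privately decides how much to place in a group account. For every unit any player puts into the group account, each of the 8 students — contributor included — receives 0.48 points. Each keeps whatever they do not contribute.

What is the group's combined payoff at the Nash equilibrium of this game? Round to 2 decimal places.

The private return per contributed unit is 0.48 < 1, so contributing 0 is dominant for every player. At the Nash equilibrium everyone keeps their 49, and the group total is 8 × 49 = 392.

392.00 points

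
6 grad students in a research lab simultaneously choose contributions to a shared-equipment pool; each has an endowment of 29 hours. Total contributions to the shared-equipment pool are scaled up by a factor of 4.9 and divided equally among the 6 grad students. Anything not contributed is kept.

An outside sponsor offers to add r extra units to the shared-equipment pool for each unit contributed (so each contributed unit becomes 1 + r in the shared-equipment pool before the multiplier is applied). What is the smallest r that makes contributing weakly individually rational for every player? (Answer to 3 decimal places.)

0.224

With matching at rate r, one contributed unit becomes (1 + r) in the shared-equipment pool and returns 4.9 × (1 + r) / 6 to the contributor.
Setting this equal to 1: 1 + r = 6/4.9 = 1.2245.
So the minimum matching rate is r = 1.2245 − 1 = 0.224.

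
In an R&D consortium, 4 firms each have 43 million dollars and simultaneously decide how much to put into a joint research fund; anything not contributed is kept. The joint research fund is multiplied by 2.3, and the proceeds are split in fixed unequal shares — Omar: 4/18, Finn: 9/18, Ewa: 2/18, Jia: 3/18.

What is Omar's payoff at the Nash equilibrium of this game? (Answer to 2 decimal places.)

Player j's private return per contributed unit is 2.3 × (j's share). Contributing is weakly dominant for j when that share is at least 1/2.3 = 0.4348, and contributing 0 is dominant otherwise.
Finn alone (share 9/18) is above the threshold, contributing 43; the remaining 3 contribute 0. Total contributed: 43.
Omar keeps 43 and receives 2.3 × 43 × 4/18 = 21.98 from the joint research fund, for a payoff of 64.98.

64.98 million dollars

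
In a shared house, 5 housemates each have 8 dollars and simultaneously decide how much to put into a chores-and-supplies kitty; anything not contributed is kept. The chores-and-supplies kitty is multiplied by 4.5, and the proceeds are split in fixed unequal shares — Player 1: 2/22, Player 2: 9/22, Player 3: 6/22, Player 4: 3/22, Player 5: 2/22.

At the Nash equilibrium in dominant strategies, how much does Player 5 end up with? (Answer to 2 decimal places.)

14.55 dollars

A player with share s gets back 4.5·s per unit contributed, so full contribution is dominant for anyone with s > 1/4.5 = 0.2222 and zero contribution is dominant for anyone below.
Player 2 and Player 3 clear that bar, contributing 8 each; the remaining 3 contribute 0. Total contributed: 16.
Player 5 keeps 8 and receives 4.5 × 16 × 2/22 = 6.55 from the chores-and-supplies kitty, for a payoff of 14.55.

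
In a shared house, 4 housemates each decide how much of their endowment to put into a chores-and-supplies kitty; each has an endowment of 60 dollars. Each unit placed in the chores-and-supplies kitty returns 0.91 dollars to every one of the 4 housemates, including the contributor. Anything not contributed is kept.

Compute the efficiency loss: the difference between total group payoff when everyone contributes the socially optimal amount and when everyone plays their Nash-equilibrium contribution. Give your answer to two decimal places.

The private return per contributed unit is 0.91 < 1, so contributing 0 is dominant for every player. At the Nash equilibrium everyone keeps their 60, and the group total is 4 × 60 = 240.
Each contributed unit returns 3.640 to the group as a whole (0.91 to each of 4 players), which exceeds 1, so the social optimum is full contribution: group total = 3.640 × 240 = 873.60.
Efficiency loss = 873.60 − 240 = 633.60.

633.60 dollars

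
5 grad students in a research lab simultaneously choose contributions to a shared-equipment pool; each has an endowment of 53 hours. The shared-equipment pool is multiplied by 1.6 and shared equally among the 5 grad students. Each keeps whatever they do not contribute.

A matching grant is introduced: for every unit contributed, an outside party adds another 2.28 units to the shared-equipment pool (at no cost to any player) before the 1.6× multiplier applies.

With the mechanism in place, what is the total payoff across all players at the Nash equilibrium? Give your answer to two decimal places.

1390.72 hours

Under the mechanism each unit contributed yields 1.6 × 3.28 / 5 = 1.0496 back to its contributor per unit of net cost, which exceeds 1, making full contribution the dominant choice for everyone.
So the Nash equilibrium is full contribution by all 5; the group earns 1.6 × 3.28 × 265 = 1390.72.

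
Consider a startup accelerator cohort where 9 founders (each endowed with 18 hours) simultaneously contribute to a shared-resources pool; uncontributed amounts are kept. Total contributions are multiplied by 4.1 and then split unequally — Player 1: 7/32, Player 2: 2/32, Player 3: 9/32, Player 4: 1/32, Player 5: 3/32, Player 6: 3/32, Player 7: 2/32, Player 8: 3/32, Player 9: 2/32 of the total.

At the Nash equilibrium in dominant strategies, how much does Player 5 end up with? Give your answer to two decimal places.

24.92 hours

Each unit j contributes comes back to j as 4.1 × (j's share), so j prefers to contribute only if that share exceeds 1/4.1 = 0.2439; otherwise keeping the unit dominates.
Only Player 3 (9/32) clears that bar, contributing 18; the remaining 8 contribute 0. Total contributed: 18.
Player 5 keeps 18 and receives 4.1 × 18 × 3/32 = 6.92 from the shared-resources pool, for a payoff of 24.92.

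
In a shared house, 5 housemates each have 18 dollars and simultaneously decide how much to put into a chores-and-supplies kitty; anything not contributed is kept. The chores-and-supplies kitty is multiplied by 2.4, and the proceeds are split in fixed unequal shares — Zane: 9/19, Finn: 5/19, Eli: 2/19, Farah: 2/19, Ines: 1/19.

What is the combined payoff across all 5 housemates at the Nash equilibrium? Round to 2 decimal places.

Each unit j contributes comes back to j as 2.4 × (j's share), so j prefers to contribute only if that share exceeds 1/2.4 = 0.4167; otherwise keeping the unit dominates.
The only share above 0.4167 is Zane's 9/19, contributing 18; the remaining 4 contribute 0. Total contributed: 18.
The chores-and-supplies kitty pays out 2.4 × 18 = 43.20 in total (split across the unequal shares, but the aggregate is all that matters for the group sum).
The 4 free-riders keep 18 each, adding 72. Group total = 72 + 43.20 = 115.20.

115.20 dollars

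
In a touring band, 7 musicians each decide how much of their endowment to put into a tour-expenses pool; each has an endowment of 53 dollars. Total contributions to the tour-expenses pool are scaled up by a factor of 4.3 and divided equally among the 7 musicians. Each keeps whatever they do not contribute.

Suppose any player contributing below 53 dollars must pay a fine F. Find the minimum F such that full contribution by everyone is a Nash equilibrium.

20.44 dollars

Given the others contribute fully, the best deviation is to contribute 0 (any partial contribution still incurs the fine and gives up units whose private return 0.6143 is below 1).
Deviating from 53 to 0 saves 53 dollars but forfeits the deviator's share of the drop in the tour-expenses pool: 4.3/7 × 53 = 32.56.
So the deviation gain is 53 − 32.56 = 20.44, and the fine must be at least 20.44 dollars to wipe it out.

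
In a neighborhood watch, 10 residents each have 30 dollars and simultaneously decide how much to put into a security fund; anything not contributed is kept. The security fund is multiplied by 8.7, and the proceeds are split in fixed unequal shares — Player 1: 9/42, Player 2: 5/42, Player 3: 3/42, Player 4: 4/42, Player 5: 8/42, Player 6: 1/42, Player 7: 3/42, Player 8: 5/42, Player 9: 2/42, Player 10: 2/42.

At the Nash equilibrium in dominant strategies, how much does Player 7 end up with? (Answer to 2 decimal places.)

A player with share s gets back 8.7·s per unit contributed, so full contribution is dominant for anyone with s > 1/8.7 = 0.1149 and zero contribution is dominant for anyone below.
Player 1, Player 2, Player 5 and Player 8 clear that bar, contributing 30 each; the remaining 6 contribute 0. Total contributed: 120.
Player 7 keeps 30 and receives 8.7 × 120 × 3/42 = 74.57 from the security fund, for a payoff of 104.57.

104.57 dollars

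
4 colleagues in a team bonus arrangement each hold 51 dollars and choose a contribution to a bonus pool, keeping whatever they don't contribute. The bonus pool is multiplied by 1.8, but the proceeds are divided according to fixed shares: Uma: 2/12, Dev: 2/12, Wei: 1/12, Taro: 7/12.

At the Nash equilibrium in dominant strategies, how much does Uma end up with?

Each unit j contributes comes back to j as 1.8 × (j's share), so j prefers to contribute only if that share exceeds 1/1.8 = 0.5556; otherwise keeping the unit dominates.
Only Taro (7/12) clears that bar, contributing 51; the remaining 3 contribute 0. Total contributed: 51.
Uma keeps 51 and receives 1.8 × 51 × 2/12 = 15.30 from the bonus pool, for a payoff of 66.30.

66.30 dollars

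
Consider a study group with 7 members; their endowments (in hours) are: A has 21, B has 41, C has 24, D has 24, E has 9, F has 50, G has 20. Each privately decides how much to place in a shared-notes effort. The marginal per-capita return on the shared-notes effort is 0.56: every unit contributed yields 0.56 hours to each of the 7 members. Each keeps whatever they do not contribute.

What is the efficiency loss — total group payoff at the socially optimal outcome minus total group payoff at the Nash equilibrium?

551.88 hours

The private return per contributed unit is 0.56 < 1 for everyone, so the Nash equilibrium is zero contribution and the group total is Σ E_j = 21 + 41 + 24 + 24 + 9 + 50 + 20 = 189.
Each contributed unit returns 3.920 to the group, so the social optimum is full contribution by everyone: group total = 3.920 × 189 = 740.88.
Efficiency loss = (3.920 − 1) × 189 = 551.88.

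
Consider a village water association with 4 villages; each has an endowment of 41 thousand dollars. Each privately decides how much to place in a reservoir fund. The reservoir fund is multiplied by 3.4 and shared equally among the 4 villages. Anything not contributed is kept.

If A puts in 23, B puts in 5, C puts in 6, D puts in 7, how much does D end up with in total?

Total contributed: 23 + 5 + 6 + 7 = 41.
Each receives 3.4 × 41 / 4 = 34.85 from the reservoir fund.
D keeps 41 − 7 = 34, so D's payoff is 34 + 34.85 = 68.85.

68.85 thousand dollars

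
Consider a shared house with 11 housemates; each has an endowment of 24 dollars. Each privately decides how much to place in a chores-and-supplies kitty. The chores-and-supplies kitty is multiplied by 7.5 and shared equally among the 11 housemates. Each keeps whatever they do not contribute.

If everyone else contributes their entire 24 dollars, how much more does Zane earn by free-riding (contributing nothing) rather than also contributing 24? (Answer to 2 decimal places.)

7.64 dollars

Switching from a contribution of 24 to 0 lets Zane keep an extra 24 dollars, but lowers the chores-and-supplies kitty by 24, which costs Zane their own share of that drop: 7.5/11 × 24 = 16.36.
Net gain = 24 − 16.36 = 7.64. The private return per contributed unit (0.6818) is below 1, so free-riding is indeed the best response regardless of what the others do.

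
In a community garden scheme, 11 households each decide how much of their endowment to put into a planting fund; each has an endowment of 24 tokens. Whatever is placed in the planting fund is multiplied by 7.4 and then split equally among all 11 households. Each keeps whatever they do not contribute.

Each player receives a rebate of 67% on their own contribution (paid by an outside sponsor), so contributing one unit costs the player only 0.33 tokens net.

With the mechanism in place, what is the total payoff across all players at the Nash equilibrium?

2130.48 tokens

The effective private return per unit is now (7.4/11) / 0.33 = 2.0386 > 1, so every player's dominant strategy flips to full contribution.
At the Nash equilibrium everyone contributes 24. Group total payoff = 11 × (24 × 0.67 + 7.4 × 24) = 2130.48.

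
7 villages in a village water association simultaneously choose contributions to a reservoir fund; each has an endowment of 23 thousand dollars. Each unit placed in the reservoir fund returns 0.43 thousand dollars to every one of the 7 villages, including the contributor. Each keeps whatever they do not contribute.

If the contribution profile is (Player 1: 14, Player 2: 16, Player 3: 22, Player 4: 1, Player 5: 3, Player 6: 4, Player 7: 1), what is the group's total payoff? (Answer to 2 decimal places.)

Total contributed: 14 + 16 + 22 + 1 + 3 + 4 + 1 = 61; total kept: 7 × 23 − 61 = 100.
The reservoir fund pays out 0.43 × 7 × 61 = 183.61 in aggregate.
Group total = 100 + 183.61 = 283.61.

283.61 thousand dollars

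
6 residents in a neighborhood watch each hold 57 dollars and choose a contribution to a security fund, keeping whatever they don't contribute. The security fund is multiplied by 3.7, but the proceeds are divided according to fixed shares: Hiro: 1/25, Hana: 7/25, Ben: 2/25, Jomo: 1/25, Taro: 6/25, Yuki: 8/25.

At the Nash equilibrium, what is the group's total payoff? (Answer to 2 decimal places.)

649.80 dollars

Each unit j contributes comes back to j as 3.7 × (j's share), so j prefers to contribute only if that share exceeds 1/3.7 = 0.2703; otherwise keeping the unit dominates.
Hana and Yuki clear that bar, contributing 57 each; the remaining 4 contribute 0. Total contributed: 114.
The security fund pays out 3.7 × 114 = 421.80 in total (split across the unequal shares, but the aggregate is all that matters for the group sum).
The 4 free-riders keep 57 each, adding 228. Group total = 228 + 421.80 = 649.80.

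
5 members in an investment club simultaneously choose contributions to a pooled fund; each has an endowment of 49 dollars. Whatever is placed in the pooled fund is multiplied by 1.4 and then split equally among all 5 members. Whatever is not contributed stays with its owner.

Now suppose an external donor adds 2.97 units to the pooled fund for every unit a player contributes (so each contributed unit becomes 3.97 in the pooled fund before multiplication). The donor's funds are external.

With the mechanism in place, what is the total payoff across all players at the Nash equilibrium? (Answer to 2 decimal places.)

1361.71 dollars

With the mechanism, a contributed unit returns 1.4 × 3.97 / 5 = 1.1116 per unit of net cost to the contributor — now above 1 — so contributing fully is weakly dominant for every player.
So the Nash equilibrium is full contribution by all 5; the group earns 1.4 × 3.97 × 245 = 1361.71.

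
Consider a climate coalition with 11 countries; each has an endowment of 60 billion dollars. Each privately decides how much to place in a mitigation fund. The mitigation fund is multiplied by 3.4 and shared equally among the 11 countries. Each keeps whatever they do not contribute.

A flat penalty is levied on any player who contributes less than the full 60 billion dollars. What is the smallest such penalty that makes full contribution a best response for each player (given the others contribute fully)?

41.45 billion dollars

Given the others contribute fully, the best deviation is to contribute 0 (any partial contribution still incurs the fine and gives up units whose private return 0.3091 is below 1).
Deviating from 60 to 0 saves 60 billion dollars but forfeits the deviator's share of the drop in the mitigation fund: 3.4/11 × 60 = 18.55.
So the deviation gain is 60 − 18.55 = 41.45, and the fine must be at least 41.45 billion dollars to wipe it out.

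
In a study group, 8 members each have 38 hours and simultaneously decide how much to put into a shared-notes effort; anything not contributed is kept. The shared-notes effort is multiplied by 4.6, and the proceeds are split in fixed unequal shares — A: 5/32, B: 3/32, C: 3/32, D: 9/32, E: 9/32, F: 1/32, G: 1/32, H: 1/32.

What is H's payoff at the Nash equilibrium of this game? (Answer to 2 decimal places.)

Each unit j contributes comes back to j as 4.6 × (j's share), so j prefers to contribute only if that share exceeds 1/4.6 = 0.2174; otherwise keeping the unit dominates.
D and E clear that bar, contributing 38 each; the remaining 6 contribute 0. Total contributed: 76.
H keeps 38 and receives 4.6 × 76 × 1/32 = 10.93 from the shared-notes effort, for a payoff of 48.93.

48.93 hours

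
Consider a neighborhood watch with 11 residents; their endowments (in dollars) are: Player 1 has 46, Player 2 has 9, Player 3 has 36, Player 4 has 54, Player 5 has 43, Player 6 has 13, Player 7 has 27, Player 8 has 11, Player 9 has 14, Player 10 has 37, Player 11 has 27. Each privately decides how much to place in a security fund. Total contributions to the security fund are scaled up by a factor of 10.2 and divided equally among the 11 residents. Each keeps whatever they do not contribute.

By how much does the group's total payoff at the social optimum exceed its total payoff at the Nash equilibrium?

2916.40 dollars

The private return per contributed unit is 10.2/11 = 0.9273 < 1 for every player regardless of endowment, so the Nash equilibrium is zero contribution and the group total is Σ E_j = 46 + 9 + 36 + 54 + 43 + 13 + 27 + 11 + 14 + 37 + 27 = 317.
Each contributed unit returns 10.200 to the group, so the social optimum is full contribution by everyone: group total = 10.200 × 317 = 3233.40.
Efficiency loss = (10.200 − 1) × 317 = 2916.40.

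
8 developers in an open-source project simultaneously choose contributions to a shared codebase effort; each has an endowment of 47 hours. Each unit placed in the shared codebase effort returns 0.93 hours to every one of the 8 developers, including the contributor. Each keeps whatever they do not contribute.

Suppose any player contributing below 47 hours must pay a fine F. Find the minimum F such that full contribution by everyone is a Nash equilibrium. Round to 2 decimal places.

Given the others contribute fully, the best deviation is to contribute 0 (any partial contribution still incurs the fine and gives up units whose private return 0.93 is below 1).
Deviating from 47 to 0 saves 47 hours but forfeits the deviator's share of the drop in the shared codebase effort: 0.93 × 47 = 43.71.
So the deviation gain is 47 − 43.71 = 3.29, and the fine must be at least 3.29 hours to wipe it out.

3.29 hours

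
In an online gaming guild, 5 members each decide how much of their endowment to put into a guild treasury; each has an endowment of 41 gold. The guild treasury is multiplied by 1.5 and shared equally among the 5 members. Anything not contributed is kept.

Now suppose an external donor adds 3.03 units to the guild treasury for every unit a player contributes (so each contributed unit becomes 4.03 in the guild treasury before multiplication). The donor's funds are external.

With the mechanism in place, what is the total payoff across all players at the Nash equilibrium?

1239.23 gold

With the mechanism, a contributed unit returns 1.5 × 4.03 / 5 = 1.2090 per unit of net cost to the contributor — now above 1 — so contributing fully is weakly dominant for every player.
So the Nash equilibrium is full contribution by all 5; the group earns 1.5 × 4.03 × 205 = 1239.23.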